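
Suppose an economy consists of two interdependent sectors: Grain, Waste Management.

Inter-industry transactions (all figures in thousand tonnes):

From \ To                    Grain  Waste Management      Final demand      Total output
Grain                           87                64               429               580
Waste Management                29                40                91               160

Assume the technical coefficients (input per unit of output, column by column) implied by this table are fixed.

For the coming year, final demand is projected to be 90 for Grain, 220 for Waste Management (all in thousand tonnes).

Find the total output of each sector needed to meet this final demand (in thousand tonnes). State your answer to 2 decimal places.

Technical coefficients a_ij = z_ij / X_j:
  a_11 = 87/580 = 0.15, a_21 = 29/580 = 0.05
  a_12 = 64/160 = 0.40, a_22 = 40/160 = 0.25
I − A =
  [   0.85    -0.40]
  [  -0.05     0.75]
det(I−A) = (0.85)(0.75) − (-0.40)(-0.05) = 0.6175
adj(I−A) = [[0.75, 0.40], [0.05, 0.85]]
(I − A)⁻¹ = adj(I−A) / det(I−A) ≈
  [   1.2146     0.6478]
  [   0.0810     1.3765]
x = (I − A)⁻¹ d = adj(I−A)·d / det(I−A), with det(I−A) = 0.6175:
  x_1 = (0.75·90 + 0.40·220) / 0.6175 = 155.50 / 0.6175 ≈ 251.82
  x_2 = (0.05·90 + 0.85·220) / 0.6175 = 191.50 / 0.6175 ≈ 310.12

x_1 = 251.82, x_2 = 310.12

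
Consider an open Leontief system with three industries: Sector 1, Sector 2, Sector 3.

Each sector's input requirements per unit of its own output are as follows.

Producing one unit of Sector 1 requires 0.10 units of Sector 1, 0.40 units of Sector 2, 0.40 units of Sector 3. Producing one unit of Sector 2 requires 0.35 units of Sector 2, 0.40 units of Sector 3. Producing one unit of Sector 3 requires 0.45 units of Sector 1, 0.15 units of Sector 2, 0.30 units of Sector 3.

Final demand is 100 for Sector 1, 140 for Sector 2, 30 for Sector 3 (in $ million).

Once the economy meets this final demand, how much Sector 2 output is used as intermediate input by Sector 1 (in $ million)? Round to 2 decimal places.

z_21 = 176.52

I − A =
  [   0.90     0.00    -0.45]
  [  -0.40     0.65    -0.15]
  [  -0.40    -0.40     0.70]
Cofactors of I−A, C_ij = (−1)^(i+j)·(minor ij) (rows/columns in the sector order above):
  C_11 = (0.65)(0.70) − (-0.15)(-0.40) = 0.3950
  C_12 = −[(-0.40)(0.70) − (-0.15)(-0.40)] = 0.3400
  C_13 = (-0.40)(-0.40) − (0.65)(-0.40) = 0.4200
  C_21 = −[(0.00)(0.70) − (-0.45)(-0.40)] = 0.1800
  C_22 = (0.90)(0.70) − (-0.45)(-0.40) = 0.4500
  C_23 = −[(0.90)(-0.40) − (0.00)(-0.40)] = 0.3600
  C_31 = (0.00)(-0.15) − (-0.45)(0.65) = 0.2925
  C_32 = −[(0.90)(-0.15) − (-0.45)(-0.40)] = 0.3150
  C_33 = (0.90)(0.65) − (0.00)(-0.40) = 0.5850
det(I−A) = Σ_j (I−A)_1j·C_1j = (0.90)(0.3950) + (0.00)(0.3400) + (-0.45)(0.4200) = 0.1665
adj(I−A) = Cᵀ =
  [ 0.3950   0.1800   0.2925]
  [ 0.3400   0.4500   0.3150]
  [ 0.4200   0.3600   0.5850]
(I − A)⁻¹ = adj(I−A) / det(I−A) ≈
  [   2.3724     1.0811     1.7568]
  [   2.0420     2.7027     1.8919]
  [   2.5225     2.1622     3.5135]
First solve x = (I − A)⁻¹ d = adj(I−A)·d / det(I−A); in particular x_1 = (0.3950·100 + 0.1800·140 + 0.2925·30) / 0.1665 = 73.475 / 0.1665 ≈ 441.2913.
Intermediate flow from 2 to 1: z_21 = a_21 · x_1 = 0.40 × 73.475 / 0.1665 = 29.39 / 0.1665 ≈ 176.52.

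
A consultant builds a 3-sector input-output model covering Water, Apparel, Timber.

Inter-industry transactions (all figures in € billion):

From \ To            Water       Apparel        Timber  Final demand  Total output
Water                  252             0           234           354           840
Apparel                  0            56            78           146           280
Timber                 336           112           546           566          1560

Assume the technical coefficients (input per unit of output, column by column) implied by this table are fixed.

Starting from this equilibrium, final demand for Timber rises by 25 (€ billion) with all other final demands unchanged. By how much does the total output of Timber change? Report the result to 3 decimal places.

Δx_3 = 46.358

Technical coefficients a_ij = z_ij / X_j:
  a_11 = 252/840 = 0.30, a_21 = 0/840 = 0.00, a_31 = 336/840 = 0.40
  a_12 = 0/280 = 0.00, a_22 = 56/280 = 0.20, a_32 = 112/280 = 0.40
  a_13 = 234/1560 = 0.15, a_23 = 78/1560 = 0.05, a_33 = 546/1560 = 0.35
I − A =
  [   0.70     0.00    -0.15]
  [   0.00     0.80    -0.05]
  [  -0.40    -0.40     0.65]
Cofactors of I−A, C_ij = (−1)^(i+j)·(minor ij) (rows/columns in the sector order above):
  C_11 = (0.80)(0.65) − (-0.05)(-0.40) = 0.5000
  C_12 = −[(0.00)(0.65) − (-0.05)(-0.40)] = 0.0200
  C_13 = (0.00)(-0.40) − (0.80)(-0.40) = 0.3200
  C_21 = −[(0.00)(0.65) − (-0.15)(-0.40)] = 0.0600
  C_22 = (0.70)(0.65) − (-0.15)(-0.40) = 0.3950
  C_23 = −[(0.70)(-0.40) − (0.00)(-0.40)] = 0.2800
  C_31 = (0.00)(-0.05) − (-0.15)(0.80) = 0.1200
  C_32 = −[(0.70)(-0.05) − (-0.15)(0.00)] = 0.0350
  C_33 = (0.70)(0.80) − (0.00)(0.00) = 0.5600
det(I−A) = Σ_j (I−A)_1j·C_1j = (0.70)(0.5000) + (0.00)(0.0200) + (-0.15)(0.3200) = 0.3020
adj(I−A) = Cᵀ =
  [ 0.5000   0.0600   0.1200]
  [ 0.0200   0.3950   0.0350]
  [ 0.3200   0.2800   0.5600]
(I − A)⁻¹ = adj(I−A) / det(I−A) ≈
  [   1.6556     0.1987     0.3974]
  [   0.0662     1.3079     0.1159]
  [   1.0596     0.9272     1.8543]
Δx = (I − A)⁻¹ Δd with Δd having +25 in the Timber component and 0 elsewhere.
So Δx_3 = L_33 · (+25), where L_33 = adj(I−A)_33 / det(I−A) = 0.5600 / 0.3020.
Δx_3 = 0.5600 × (+25) / 0.3020 = 14.00 / 0.3020 ≈ 46.358.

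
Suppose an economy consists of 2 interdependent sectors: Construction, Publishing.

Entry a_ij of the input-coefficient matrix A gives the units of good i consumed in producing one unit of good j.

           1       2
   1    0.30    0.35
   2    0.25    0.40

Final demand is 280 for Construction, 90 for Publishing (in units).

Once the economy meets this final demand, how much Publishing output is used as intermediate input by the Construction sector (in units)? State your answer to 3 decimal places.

I − A =
  [   0.70    -0.35]
  [  -0.25     0.60]
det(I−A) = (0.70)(0.60) − (-0.35)(-0.25) = 0.3325
adj(I−A) = [[0.60, 0.35], [0.25, 0.70]]
(I − A)⁻¹ = adj(I−A) / det(I−A) ≈
  [   1.8045     1.0526]
  [   0.7519     2.1053]
First solve x = (I − A)⁻¹ d = adj(I−A)·d / det(I−A); in particular x_1 = (0.60·280 + 0.35·90) / 0.3325 = 199.50 / 0.3325 = 600.00000.
Intermediate flow from 2 to 1: z_21 = a_21 · x_1 = 0.25 × 199.50 / 0.3325 = 49.875 / 0.3325 = 150.000.

z_21 = 150.000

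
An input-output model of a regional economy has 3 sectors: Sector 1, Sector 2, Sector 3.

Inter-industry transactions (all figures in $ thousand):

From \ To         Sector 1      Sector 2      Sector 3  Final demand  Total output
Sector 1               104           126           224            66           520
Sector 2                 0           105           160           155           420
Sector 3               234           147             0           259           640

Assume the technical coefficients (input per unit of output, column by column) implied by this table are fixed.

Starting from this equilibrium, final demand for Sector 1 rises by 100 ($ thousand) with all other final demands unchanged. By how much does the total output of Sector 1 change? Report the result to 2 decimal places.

Technical coefficients a_ij = z_ij / X_j:
  a_11 = 104/520 = 0.20, a_21 = 0/520 = 0.00, a_31 = 234/520 = 0.45
  a_12 = 126/420 = 0.30, a_22 = 105/420 = 0.25, a_32 = 147/420 = 0.35
  a_13 = 224/640 = 0.35, a_23 = 160/640 = 0.25, a_33 = 0/640 = 0.00
I − A =
  [   0.80    -0.30    -0.35]
  [   0.00     0.75    -0.25]
  [  -0.45    -0.35     1.00]
Cofactors of I−A, C_ij = (−1)^(i+j)·(minor ij) (rows/columns in the sector order above):
  C_11 = (0.75)(1.00) − (-0.25)(-0.35) = 0.6625
  C_12 = −[(0.00)(1.00) − (-0.25)(-0.45)] = 0.1125
  C_13 = (0.00)(-0.35) − (0.75)(-0.45) = 0.3375
  C_21 = −[(-0.30)(1.00) − (-0.35)(-0.35)] = 0.4225
  C_22 = (0.80)(1.00) − (-0.35)(-0.45) = 0.6425
  C_23 = −[(0.80)(-0.35) − (-0.30)(-0.45)] = 0.4150
  C_31 = (-0.30)(-0.25) − (-0.35)(0.75) = 0.3375
  C_32 = −[(0.80)(-0.25) − (-0.35)(0.00)] = 0.2000
  C_33 = (0.80)(0.75) − (-0.30)(0.00) = 0.6000
det(I−A) = Σ_j (I−A)_1j·C_1j = (0.80)(0.6625) + (-0.30)(0.1125) + (-0.35)(0.3375) = 0.378125
adj(I−A) = Cᵀ =
  [ 0.6625   0.4225   0.3375]
  [ 0.1125   0.6425   0.2000]
  [ 0.3375   0.4150   0.6000]
(I − A)⁻¹ = adj(I−A) / det(I−A) ≈
  [   1.7521     1.1174     0.8926]
  [   0.2975     1.6992     0.5289]
  [   0.8926     1.0975     1.5868]
Δx = (I − A)⁻¹ Δd with Δd having +100 in the Sector 1 component and 0 elsewhere.
So Δx_1 = L_11 · (+100), where L_11 = adj(I−A)_11 / det(I−A) = 0.6625 / 0.378125.
Δx_1 = 0.6625 × (+100) / 0.378125 = 66.25 / 0.378125 ≈ 175.21.

Δx_1 = 175.21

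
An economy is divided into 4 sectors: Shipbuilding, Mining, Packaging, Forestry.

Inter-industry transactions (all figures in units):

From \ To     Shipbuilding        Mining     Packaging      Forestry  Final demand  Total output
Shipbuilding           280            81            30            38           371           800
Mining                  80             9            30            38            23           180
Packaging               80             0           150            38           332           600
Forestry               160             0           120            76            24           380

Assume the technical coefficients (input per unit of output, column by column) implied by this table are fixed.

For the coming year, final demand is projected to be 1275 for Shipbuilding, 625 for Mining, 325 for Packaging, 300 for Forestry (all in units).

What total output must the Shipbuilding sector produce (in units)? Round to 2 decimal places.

Technical coefficients a_ij = z_ij / X_j:
  a_11 = 280/800 = 0.35, a_21 = 80/800 = 0.10, a_31 = 80/800 = 0.10, a_41 = 160/800 = 0.20
  a_12 = 81/180 = 0.45, a_22 = 9/180 = 0.05, a_32 = 0/180 = 0.00, a_42 = 0/180 = 0.00
  a_13 = 30/600 = 0.05, a_23 = 30/600 = 0.05, a_33 = 150/600 = 0.25, a_43 = 120/600 = 0.20
  a_14 = 38/380 = 0.10, a_24 = 38/380 = 0.10, a_34 = 38/380 = 0.10, a_44 = 76/380 = 0.20
I − A =
  [   0.65    -0.45    -0.05    -0.10]
  [  -0.10     0.95    -0.05    -0.10]
  [  -0.10     0.00     0.75    -0.10]
  [  -0.20     0.00    -0.20     0.80]
Compute the cofactors C_ij = (−1)^(i+j)·(3×3 minor ij) of I−A; the adjugate is their transpose:
adj(I−A) = Cᵀ =
  [ 0.551000   0.261000   0.084000   0.112000]
  [ 0.080000   0.355000   0.045000   0.060000]
  [ 0.095000   0.045000   0.430000   0.071250]
  [ 0.161500   0.076500   0.128500   0.422375]
det(I−A) = Σ_j (I−A)_1j·C_1j = (0.65)(0.551000) + (-0.45)(0.080000) + (-0.05)(0.095000) + (-0.10)(0.161500) = 0.30125
(I − A)⁻¹ = adj(I−A) / det(I−A) ≈
  [   1.8290     0.8664     0.2788     0.3718]
  [   0.2656     1.1784     0.1494     0.1992]
  [   0.3154     0.1494     1.4274     0.2365]
  [   0.5361     0.2539     0.4266     1.4021]
x = (I − A)⁻¹ d = adj(I−A)·d / det(I−A), with det(I−A) = 0.30125:
  x_1 = (0.551000·1275 + 0.261000·625 + 0.084000·325 + 0.112000·300) / 0.30125 = 926.55 / 0.30125 ≈ 3075.68
  x_2 = (0.080000·1275 + 0.355000·625 + 0.045000·325 + 0.060000·300) / 0.30125 = 356.50 / 0.30125 ≈ 1183.40
  x_3 = (0.095000·1275 + 0.045000·625 + 0.430000·325 + 0.071250·300) / 0.30125 = 310.375 / 0.30125 ≈ 1030.29
  x_4 = (0.161500·1275 + 0.076500·625 + 0.128500·325 + 0.422375·300) / 0.30125 = 422.20 / 0.30125 ≈ 1401.49

x_1 = 3075.68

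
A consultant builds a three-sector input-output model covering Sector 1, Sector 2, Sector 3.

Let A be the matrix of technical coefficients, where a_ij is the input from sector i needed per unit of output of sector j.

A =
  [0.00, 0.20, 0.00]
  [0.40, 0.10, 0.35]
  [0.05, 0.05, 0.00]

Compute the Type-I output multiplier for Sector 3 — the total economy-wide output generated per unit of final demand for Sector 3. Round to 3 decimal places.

I − A =
  [   1.00    -0.20     0.00]
  [  -0.40     0.90    -0.35]
  [  -0.05    -0.05     1.00]
Cofactors of I−A, C_ij = (−1)^(i+j)·(minor ij) (rows/columns in the sector order above):
  C_11 = (0.90)(1.00) − (-0.35)(-0.05) = 0.8825
  C_12 = −[(-0.40)(1.00) − (-0.35)(-0.05)] = 0.4175
  C_13 = (-0.40)(-0.05) − (0.90)(-0.05) = 0.0650
  C_21 = −[(-0.20)(1.00) − (0.00)(-0.05)] = 0.2000
  C_22 = (1.00)(1.00) − (0.00)(-0.05) = 1.0000
  C_23 = −[(1.00)(-0.05) − (-0.20)(-0.05)] = 0.0600
  C_31 = (-0.20)(-0.35) − (0.00)(0.90) = 0.0700
  C_32 = −[(1.00)(-0.35) − (0.00)(-0.40)] = 0.3500
  C_33 = (1.00)(0.90) − (-0.20)(-0.40) = 0.8200
det(I−A) = Σ_j (I−A)_1j·C_1j = (1.00)(0.8825) + (-0.20)(0.4175) + (0.00)(0.0650) = 0.7990
adj(I−A) = Cᵀ =
  [ 0.8825   0.2000   0.0700]
  [ 0.4175   1.0000   0.3500]
  [ 0.0650   0.0600   0.8200]
(I − A)⁻¹ = adj(I−A) / det(I−A) ≈
  [   1.1045     0.2503     0.0876]
  [   0.5225     1.2516     0.4380]
  [   0.0814     0.0751     1.0263]
The output multiplier for sector j is the column-j sum of the Leontief inverse (I − A)⁻¹ = adj(I−A) / det(I−A).
Column 3 of adj(I−A): (0.0700, 0.3500, 0.8200); det(I−A) = 0.7990.
m_3 = (0.0700 + 0.3500 + 0.8200) / 0.7990 = 1.24 / 0.7990 ≈ 1.552.

m_3 = 1.552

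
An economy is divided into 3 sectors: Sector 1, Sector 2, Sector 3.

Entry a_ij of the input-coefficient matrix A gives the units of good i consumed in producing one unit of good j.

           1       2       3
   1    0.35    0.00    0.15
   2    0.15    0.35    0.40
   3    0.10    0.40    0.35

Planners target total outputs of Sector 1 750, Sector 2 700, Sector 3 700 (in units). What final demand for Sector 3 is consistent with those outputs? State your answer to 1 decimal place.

I − A =
  [   0.65     0.00    -0.15]
  [  -0.15     0.65    -0.40]
  [  -0.10    -0.40     0.65]
d = (I − A) x:
  d_1 = (+0.65)·750 + (+0.00)·700 + (-0.15)·700 = 382.5
  d_2 = (-0.15)·750 + (+0.65)·700 + (-0.40)·700 = 62.5
  d_3 = (-0.10)·750 + (-0.40)·700 + (+0.65)·700 = 100.0

d_3 = 100.0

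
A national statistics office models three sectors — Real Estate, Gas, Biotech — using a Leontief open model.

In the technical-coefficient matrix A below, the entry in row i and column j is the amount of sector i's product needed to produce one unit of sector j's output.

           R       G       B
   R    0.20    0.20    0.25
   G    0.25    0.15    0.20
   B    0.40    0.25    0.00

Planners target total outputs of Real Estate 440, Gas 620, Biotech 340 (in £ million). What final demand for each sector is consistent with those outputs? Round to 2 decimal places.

d_R = 143.00, d_G = 349.00, d_B = 9.00

I − A =
  [   0.80    -0.20    -0.25]
  [  -0.25     0.85    -0.20]
  [  -0.40    -0.25     1.00]
d = (I − A) x:
  d_R = (+0.80)·440 + (-0.20)·620 + (-0.25)·340 = 143.00
  d_G = (-0.25)·440 + (+0.85)·620 + (-0.20)·340 = 349.00
  d_B = (-0.40)·440 + (-0.25)·620 + (+1.00)·340 = 9.00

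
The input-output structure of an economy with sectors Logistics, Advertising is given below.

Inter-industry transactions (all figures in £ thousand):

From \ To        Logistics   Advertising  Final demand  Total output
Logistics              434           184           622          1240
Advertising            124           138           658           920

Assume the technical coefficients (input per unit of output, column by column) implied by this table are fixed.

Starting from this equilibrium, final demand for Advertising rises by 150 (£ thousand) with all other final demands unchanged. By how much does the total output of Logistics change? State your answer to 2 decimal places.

Technical coefficients a_ij = z_ij / X_j:
  a_LL = 434/1240 = 0.35, a_AL = 124/1240 = 0.10
  a_LA = 184/920 = 0.20, a_AA = 138/920 = 0.15
I − A =
  [   0.65    -0.20]
  [  -0.10     0.85]
det(I−A) = (0.65)(0.85) − (-0.20)(-0.10) = 0.5325
adj(I−A) = [[0.85, 0.20], [0.10, 0.65]]
(I − A)⁻¹ = adj(I−A) / det(I−A) ≈
  [   1.5962     0.3756]
  [   0.1878     1.2207]
Δx = (I − A)⁻¹ Δd with Δd having +150 in the Advertising component and 0 elsewhere.
So Δx_L = L_LA · (+150), where L_LA = adj(I−A)_LA / det(I−A) = 0.20 / 0.5325.
Δx_L = 0.20 × (+150) / 0.5325 = 30.00 / 0.5325 ≈ 56.34.

Δx_L = 56.34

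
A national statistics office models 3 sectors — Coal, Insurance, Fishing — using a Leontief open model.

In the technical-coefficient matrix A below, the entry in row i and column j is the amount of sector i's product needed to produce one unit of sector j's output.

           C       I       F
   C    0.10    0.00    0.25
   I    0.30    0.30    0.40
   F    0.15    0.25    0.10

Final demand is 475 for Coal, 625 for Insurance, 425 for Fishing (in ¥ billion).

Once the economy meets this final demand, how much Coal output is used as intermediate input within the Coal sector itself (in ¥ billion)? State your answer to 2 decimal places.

I − A =
  [   0.90     0.00    -0.25]
  [  -0.30     0.70    -0.40]
  [  -0.15    -0.25     0.90]
Cofactors of I−A, C_ij = (−1)^(i+j)·(minor ij) (rows/columns in the sector order above):
  C_11 = (0.70)(0.90) − (-0.40)(-0.25) = 0.5300
  C_12 = −[(-0.30)(0.90) − (-0.40)(-0.15)] = 0.3300
  C_13 = (-0.30)(-0.25) − (0.70)(-0.15) = 0.1800
  C_21 = −[(0.00)(0.90) − (-0.25)(-0.25)] = 0.0625
  C_22 = (0.90)(0.90) − (-0.25)(-0.15) = 0.7725
  C_23 = −[(0.90)(-0.25) − (0.00)(-0.15)] = 0.2250
  C_31 = (0.00)(-0.40) − (-0.25)(0.70) = 0.1750
  C_32 = −[(0.90)(-0.40) − (-0.25)(-0.30)] = 0.4350
  C_33 = (0.90)(0.70) − (0.00)(-0.30) = 0.6300
det(I−A) = Σ_j (I−A)_1j·C_1j = (0.90)(0.5300) + (0.00)(0.3300) + (-0.25)(0.1800) = 0.4320
adj(I−A) = Cᵀ =
  [ 0.5300   0.0625   0.1750]
  [ 0.3300   0.7725   0.4350]
  [ 0.1800   0.2250   0.6300]
(I − A)⁻¹ = adj(I−A) / det(I−A) ≈
  [   1.2269     0.1447     0.4051]
  [   0.7639     1.7882     1.0069]
  [   0.4167     0.5208     1.4583]
First solve x = (I − A)⁻¹ d = adj(I−A)·d / det(I−A); in particular x_C = (0.5300·475 + 0.0625·625 + 0.1750·425) / 0.4320 = 365.1875 / 0.4320 ≈ 845.3414.
Intermediate flow from C to C: z_CC = a_CC · x_C = 0.10 × 365.1875 / 0.4320 = 36.51875 / 0.4320 ≈ 84.53.

z_CC = 84.53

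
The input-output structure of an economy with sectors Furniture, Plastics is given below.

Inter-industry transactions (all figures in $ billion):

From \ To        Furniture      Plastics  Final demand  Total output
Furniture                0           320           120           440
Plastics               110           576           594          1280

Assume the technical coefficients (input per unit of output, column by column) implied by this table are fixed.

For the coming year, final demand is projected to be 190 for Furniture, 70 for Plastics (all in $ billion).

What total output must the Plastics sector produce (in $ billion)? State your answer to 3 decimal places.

Technical coefficients a_ij = z_ij / X_j:
  a_11 = 0/440 = 0.00, a_21 = 110/440 = 0.25
  a_12 = 320/1280 = 0.25, a_22 = 576/1280 = 0.45
I − A =
  [   1.00    -0.25]
  [  -0.25     0.55]
det(I−A) = (1.00)(0.55) − (-0.25)(-0.25) = 0.4875
adj(I−A) = [[0.55, 0.25], [0.25, 1.00]]
(I − A)⁻¹ = adj(I−A) / det(I−A) ≈
  [   1.1282     0.5128]
  [   0.5128     2.0513]
x = (I − A)⁻¹ d = adj(I−A)·d / det(I−A), with det(I−A) = 0.4875:
  x_1 = (0.55·190 + 0.25·70) / 0.4875 = 122.00 / 0.4875 ≈ 250.256
  x_2 = (0.25·190 + 1.00·70) / 0.4875 = 117.50 / 0.4875 ≈ 241.026

x_2 = 241.026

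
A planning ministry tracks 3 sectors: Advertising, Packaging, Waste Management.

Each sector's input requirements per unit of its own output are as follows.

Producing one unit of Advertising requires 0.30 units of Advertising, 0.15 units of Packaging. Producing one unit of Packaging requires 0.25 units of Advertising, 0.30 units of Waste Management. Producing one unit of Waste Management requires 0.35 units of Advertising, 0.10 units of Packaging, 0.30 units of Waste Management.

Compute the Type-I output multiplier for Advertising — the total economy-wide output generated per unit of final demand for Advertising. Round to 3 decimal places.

I − A =
  [   0.70    -0.25    -0.35]
  [  -0.15     1.00    -0.10]
  [   0.00    -0.30     0.70]
Cofactors of I−A, C_ij = (−1)^(i+j)·(minor ij) (rows/columns in the sector order above):
  C_11 = (1.00)(0.70) − (-0.10)(-0.30) = 0.6700
  C_12 = −[(-0.15)(0.70) − (-0.10)(0.00)] = 0.1050
  C_13 = (-0.15)(-0.30) − (1.00)(0.00) = 0.0450
  C_21 = −[(-0.25)(0.70) − (-0.35)(-0.30)] = 0.2800
  C_22 = (0.70)(0.70) − (-0.35)(0.00) = 0.4900
  C_23 = −[(0.70)(-0.30) − (-0.25)(0.00)] = 0.2100
  C_31 = (-0.25)(-0.10) − (-0.35)(1.00) = 0.3750
  C_32 = −[(0.70)(-0.10) − (-0.35)(-0.15)] = 0.1225
  C_33 = (0.70)(1.00) − (-0.25)(-0.15) = 0.6625
det(I−A) = Σ_j (I−A)_1j·C_1j = (0.70)(0.6700) + (-0.25)(0.1050) + (-0.35)(0.0450) = 0.4270
adj(I−A) = Cᵀ =
  [ 0.6700   0.2800   0.3750]
  [ 0.1050   0.4900   0.1225]
  [ 0.0450   0.2100   0.6625]
(I − A)⁻¹ = adj(I−A) / det(I−A) ≈
  [   1.5691     0.6557     0.8782]
  [   0.2459     1.1475     0.2869]
  [   0.1054     0.4918     1.5515]
The output multiplier for sector j is the column-j sum of the Leontief inverse (I − A)⁻¹ = adj(I−A) / det(I−A).
Column A of adj(I−A): (0.6700, 0.1050, 0.0450); det(I−A) = 0.4270.
m_A = (0.6700 + 0.1050 + 0.0450) / 0.4270 = 0.82 / 0.4270 ≈ 1.920.

m_A = 1.920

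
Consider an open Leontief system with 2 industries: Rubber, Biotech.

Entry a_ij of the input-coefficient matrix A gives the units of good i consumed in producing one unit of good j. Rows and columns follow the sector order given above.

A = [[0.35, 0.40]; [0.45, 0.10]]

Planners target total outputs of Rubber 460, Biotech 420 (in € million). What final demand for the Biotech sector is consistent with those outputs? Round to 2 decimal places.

d_B = 171.00

I − A =
  [   0.65    -0.40]
  [  -0.45     0.90]
d = (I − A) x:
  d_R = (+0.65)·460 + (-0.40)·420 = 131.00
  d_B = (-0.45)·460 + (+0.90)·420 = 171.00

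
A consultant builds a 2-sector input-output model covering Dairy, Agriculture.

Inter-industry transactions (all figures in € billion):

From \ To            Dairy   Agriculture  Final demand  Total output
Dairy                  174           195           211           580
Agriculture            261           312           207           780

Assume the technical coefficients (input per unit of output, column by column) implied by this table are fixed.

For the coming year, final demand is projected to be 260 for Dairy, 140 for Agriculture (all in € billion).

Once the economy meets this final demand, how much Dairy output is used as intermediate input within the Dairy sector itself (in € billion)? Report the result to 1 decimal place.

z_11 = 186.3

Technical coefficients a_ij = z_ij / X_j:
  a_11 = 174/580 = 0.30, a_21 = 261/580 = 0.45
  a_12 = 195/780 = 0.25, a_22 = 312/780 = 0.40
I − A =
  [   0.70    -0.25]
  [  -0.45     0.60]
det(I−A) = (0.70)(0.60) − (-0.25)(-0.45) = 0.3075
adj(I−A) = [[0.60, 0.25], [0.45, 0.70]]
(I − A)⁻¹ = adj(I−A) / det(I−A) ≈
  [   1.9512     0.8130]
  [   1.4634     2.2764]
First solve x = (I − A)⁻¹ d = adj(I−A)·d / det(I−A); in particular x_1 = (0.60·260 + 0.25·140) / 0.3075 = 191.00 / 0.3075 ≈ 621.138.
Intermediate flow from 1 to 1: z_11 = a_11 · x_1 = 0.30 × 191.00 / 0.3075 = 57.30 / 0.3075 ≈ 186.3.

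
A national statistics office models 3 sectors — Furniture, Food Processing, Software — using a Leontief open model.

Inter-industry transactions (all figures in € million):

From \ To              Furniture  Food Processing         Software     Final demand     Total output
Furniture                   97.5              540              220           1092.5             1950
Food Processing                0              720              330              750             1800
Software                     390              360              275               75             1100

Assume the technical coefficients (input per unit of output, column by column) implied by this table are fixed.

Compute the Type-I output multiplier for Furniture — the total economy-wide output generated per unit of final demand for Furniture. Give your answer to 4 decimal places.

m_1 = 1.7352

Technical coefficients a_ij = z_ij / X_j:
  a_11 = 97.5/1950 = 0.05, a_21 = 0/1950 = 0.00, a_31 = 390/1950 = 0.20
  a_12 = 540/1800 = 0.30, a_22 = 720/1800 = 0.40, a_32 = 360/1800 = 0.20
  a_13 = 220/1100 = 0.20, a_23 = 330/1100 = 0.30, a_33 = 275/1100 = 0.25
I − A =
  [   0.95    -0.30    -0.20]
  [   0.00     0.60    -0.30]
  [  -0.20    -0.20     0.75]
Cofactors of I−A, C_ij = (−1)^(i+j)·(minor ij) (rows/columns in the sector order above):
  C_11 = (0.60)(0.75) − (-0.30)(-0.20) = 0.3900
  C_12 = −[(0.00)(0.75) − (-0.30)(-0.20)] = 0.0600
  C_13 = (0.00)(-0.20) − (0.60)(-0.20) = 0.1200
  C_21 = −[(-0.30)(0.75) − (-0.20)(-0.20)] = 0.2650
  C_22 = (0.95)(0.75) − (-0.20)(-0.20) = 0.6725
  C_23 = −[(0.95)(-0.20) − (-0.30)(-0.20)] = 0.2500
  C_31 = (-0.30)(-0.30) − (-0.20)(0.60) = 0.2100
  C_32 = −[(0.95)(-0.30) − (-0.20)(0.00)] = 0.2850
  C_33 = (0.95)(0.60) − (-0.30)(0.00) = 0.5700
det(I−A) = Σ_j (I−A)_1j·C_1j = (0.95)(0.3900) + (-0.30)(0.0600) + (-0.20)(0.1200) = 0.3285
adj(I−A) = Cᵀ =
  [ 0.3900   0.2650   0.2100]
  [ 0.0600   0.6725   0.2850]
  [ 0.1200   0.2500   0.5700]
(I − A)⁻¹ = adj(I−A) / det(I−A) ≈
  [   1.18721     0.80670     0.63927]
  [   0.18265     2.04718     0.86758]
  [   0.36530     0.76104     1.73516]
The output multiplier for sector j is the column-j sum of the Leontief inverse (I − A)⁻¹ = adj(I−A) / det(I−A).
Column 1 of adj(I−A): (0.3900, 0.0600, 0.1200); det(I−A) = 0.3285.
m_1 = (0.3900 + 0.0600 + 0.1200) / 0.3285 = 0.57 / 0.3285 ≈ 1.7352.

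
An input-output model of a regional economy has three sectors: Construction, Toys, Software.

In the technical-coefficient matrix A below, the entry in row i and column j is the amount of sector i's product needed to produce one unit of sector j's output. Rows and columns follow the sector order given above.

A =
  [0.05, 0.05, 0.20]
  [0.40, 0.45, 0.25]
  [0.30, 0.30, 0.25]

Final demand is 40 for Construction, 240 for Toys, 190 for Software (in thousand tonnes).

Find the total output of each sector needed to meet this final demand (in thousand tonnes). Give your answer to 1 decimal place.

x_C = 245.7, x_T = 947.1, x_S = 730.5

I − A =
  [   0.95    -0.05    -0.20]
  [  -0.40     0.55    -0.25]
  [  -0.30    -0.30     0.75]
Cofactors of I−A, C_ij = (−1)^(i+j)·(minor ij) (rows/columns in the sector order above):
  C_11 = (0.55)(0.75) − (-0.25)(-0.30) = 0.3375
  C_12 = −[(-0.40)(0.75) − (-0.25)(-0.30)] = 0.3750
  C_13 = (-0.40)(-0.30) − (0.55)(-0.30) = 0.2850
  C_21 = −[(-0.05)(0.75) − (-0.20)(-0.30)] = 0.0975
  C_22 = (0.95)(0.75) − (-0.20)(-0.30) = 0.6525
  C_23 = −[(0.95)(-0.30) − (-0.05)(-0.30)] = 0.3000
  C_31 = (-0.05)(-0.25) − (-0.20)(0.55) = 0.1225
  C_32 = −[(0.95)(-0.25) − (-0.20)(-0.40)] = 0.3175
  C_33 = (0.95)(0.55) − (-0.05)(-0.40) = 0.5025
det(I−A) = Σ_j (I−A)_1j·C_1j = (0.95)(0.3375) + (-0.05)(0.3750) + (-0.20)(0.2850) = 0.244875
adj(I−A) = Cᵀ =
  [ 0.3375   0.0975   0.1225]
  [ 0.3750   0.6525   0.3175]
  [ 0.2850   0.3000   0.5025]
(I − A)⁻¹ = adj(I−A) / det(I−A) ≈
  [   1.3783     0.3982     0.5003]
  [   1.5314     2.6646     1.2966]
  [   1.1639     1.2251     2.0521]
x = (I − A)⁻¹ d = adj(I−A)·d / det(I−A), with det(I−A) = 0.244875:
  x_C = (0.3375·40 + 0.0975·240 + 0.1225·190) / 0.244875 = 60.175 / 0.244875 ≈ 245.7
  x_T = (0.3750·40 + 0.6525·240 + 0.3175·190) / 0.244875 = 231.925 / 0.244875 ≈ 947.1
  x_S = (0.2850·40 + 0.3000·240 + 0.5025·190) / 0.244875 = 178.875 / 0.244875 ≈ 730.5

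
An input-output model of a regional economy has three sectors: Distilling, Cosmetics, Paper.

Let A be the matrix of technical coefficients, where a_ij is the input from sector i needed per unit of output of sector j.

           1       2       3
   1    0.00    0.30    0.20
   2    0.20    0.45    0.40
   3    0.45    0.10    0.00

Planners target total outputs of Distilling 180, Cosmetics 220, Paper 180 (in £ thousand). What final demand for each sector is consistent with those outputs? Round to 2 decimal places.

d_1 = 78.00, d_2 = 13.00, d_3 = 77.00

I − A =
  [   1.00    -0.30    -0.20]
  [  -0.20     0.55    -0.40]
  [  -0.45    -0.10     1.00]
d = (I − A) x:
  d_1 = (+1.00)·180 + (-0.30)·220 + (-0.20)·180 = 78.00
  d_2 = (-0.20)·180 + (+0.55)·220 + (-0.40)·180 = 13.00
  d_3 = (-0.45)·180 + (-0.10)·220 + (+1.00)·180 = 77.00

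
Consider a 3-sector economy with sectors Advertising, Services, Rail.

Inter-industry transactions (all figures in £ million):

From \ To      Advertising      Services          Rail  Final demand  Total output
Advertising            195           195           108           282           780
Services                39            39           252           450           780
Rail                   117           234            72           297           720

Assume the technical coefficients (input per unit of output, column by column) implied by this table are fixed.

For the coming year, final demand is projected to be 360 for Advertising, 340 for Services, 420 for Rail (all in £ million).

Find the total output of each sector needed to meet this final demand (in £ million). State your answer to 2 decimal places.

x_1 = 890.96, x_2 = 719.83, x_3 = 855.10

Technical coefficients a_ij = z_ij / X_j:
  a_11 = 195/780 = 0.25, a_21 = 39/780 = 0.05, a_31 = 117/780 = 0.15
  a_12 = 195/780 = 0.25, a_22 = 39/780 = 0.05, a_32 = 234/780 = 0.30
  a_13 = 108/720 = 0.15, a_23 = 252/720 = 0.35, a_33 = 72/720 = 0.10
I − A =
  [   0.75    -0.25    -0.15]
  [  -0.05     0.95    -0.35]
  [  -0.15    -0.30     0.90]
Cofactors of I−A, C_ij = (−1)^(i+j)·(minor ij) (rows/columns in the sector order above):
  C_11 = (0.95)(0.90) − (-0.35)(-0.30) = 0.7500
  C_12 = −[(-0.05)(0.90) − (-0.35)(-0.15)] = 0.0975
  C_13 = (-0.05)(-0.30) − (0.95)(-0.15) = 0.1575
  C_21 = −[(-0.25)(0.90) − (-0.15)(-0.30)] = 0.2700
  C_22 = (0.75)(0.90) − (-0.15)(-0.15) = 0.6525
  C_23 = −[(0.75)(-0.30) − (-0.25)(-0.15)] = 0.2625
  C_31 = (-0.25)(-0.35) − (-0.15)(0.95) = 0.2300
  C_32 = −[(0.75)(-0.35) − (-0.15)(-0.05)] = 0.2700
  C_33 = (0.75)(0.95) − (-0.25)(-0.05) = 0.7000
det(I−A) = Σ_j (I−A)_1j·C_1j = (0.75)(0.7500) + (-0.25)(0.0975) + (-0.15)(0.1575) = 0.5145
adj(I−A) = Cᵀ =
  [ 0.7500   0.2700   0.2300]
  [ 0.0975   0.6525   0.2700]
  [ 0.1575   0.2625   0.7000]
(I − A)⁻¹ = adj(I−A) / det(I−A) ≈
  [   1.4577     0.5248     0.4470]
  [   0.1895     1.2682     0.5248]
  [   0.3061     0.5102     1.3605]
x = (I − A)⁻¹ d = adj(I−A)·d / det(I−A), with det(I−A) = 0.5145:
  x_1 = (0.7500·360 + 0.2700·340 + 0.2300·420) / 0.5145 = 458.40 / 0.5145 ≈ 890.96
  x_2 = (0.0975·360 + 0.6525·340 + 0.2700·420) / 0.5145 = 370.35 / 0.5145 ≈ 719.83
  x_3 = (0.1575·360 + 0.2625·340 + 0.7000·420) / 0.5145 = 439.95 / 0.5145 ≈ 855.10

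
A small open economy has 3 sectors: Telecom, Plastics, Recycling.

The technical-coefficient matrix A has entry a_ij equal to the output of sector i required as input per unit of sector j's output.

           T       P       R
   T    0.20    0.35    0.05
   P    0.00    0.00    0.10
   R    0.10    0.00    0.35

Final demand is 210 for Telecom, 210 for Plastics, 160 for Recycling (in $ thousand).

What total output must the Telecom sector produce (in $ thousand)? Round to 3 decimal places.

x_T = 386.852

I − A =
  [   0.80    -0.35    -0.05]
  [   0.00     1.00    -0.10]
  [  -0.10     0.00     0.65]
Cofactors of I−A, C_ij = (−1)^(i+j)·(minor ij) (rows/columns in the sector order above):
  C_11 = (1.00)(0.65) − (-0.10)(0.00) = 0.6500
  C_12 = −[(0.00)(0.65) − (-0.10)(-0.10)] = 0.0100
  C_13 = (0.00)(0.00) − (1.00)(-0.10) = 0.1000
  C_21 = −[(-0.35)(0.65) − (-0.05)(0.00)] = 0.2275
  C_22 = (0.80)(0.65) − (-0.05)(-0.10) = 0.5150
  C_23 = −[(0.80)(0.00) − (-0.35)(-0.10)] = 0.0350
  C_31 = (-0.35)(-0.10) − (-0.05)(1.00) = 0.0850
  C_32 = −[(0.80)(-0.10) − (-0.05)(0.00)] = 0.0800
  C_33 = (0.80)(1.00) − (-0.35)(0.00) = 0.8000
det(I−A) = Σ_j (I−A)_1j·C_1j = (0.80)(0.6500) + (-0.35)(0.0100) + (-0.05)(0.1000) = 0.5115
adj(I−A) = Cᵀ =
  [ 0.6500   0.2275   0.0850]
  [ 0.0100   0.5150   0.0800]
  [ 0.1000   0.0350   0.8000]
(I − A)⁻¹ = adj(I−A) / det(I−A) ≈
  [   1.2708     0.4448     0.1662]
  [   0.0196     1.0068     0.1564]
  [   0.1955     0.0684     1.5640]
x = (I − A)⁻¹ d = adj(I−A)·d / det(I−A), with det(I−A) = 0.5115:
  x_T = (0.6500·210 + 0.2275·210 + 0.0850·160) / 0.5115 = 197.875 / 0.5115 ≈ 386.852
  x_P = (0.0100·210 + 0.5150·210 + 0.0800·160) / 0.5115 = 123.05 / 0.5115 ≈ 240.567
  x_R = (0.1000·210 + 0.0350·210 + 0.8000·160) / 0.5115 = 156.35 / 0.5115 ≈ 305.670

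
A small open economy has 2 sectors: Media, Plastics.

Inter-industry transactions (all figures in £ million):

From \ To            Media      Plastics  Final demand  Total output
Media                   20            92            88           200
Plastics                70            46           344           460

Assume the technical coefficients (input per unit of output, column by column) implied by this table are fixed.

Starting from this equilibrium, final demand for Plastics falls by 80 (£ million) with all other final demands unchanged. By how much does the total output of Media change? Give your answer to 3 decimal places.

Technical coefficients a_ij = z_ij / X_j:
  a_MM = 20/200 = 0.10, a_PM = 70/200 = 0.35
  a_MP = 92/460 = 0.20, a_PP = 46/460 = 0.10
I − A =
  [   0.90    -0.20]
  [  -0.35     0.90]
det(I−A) = (0.90)(0.90) − (-0.20)(-0.35) = 0.7400
adj(I−A) = [[0.90, 0.20], [0.35, 0.90]]
(I − A)⁻¹ = adj(I−A) / det(I−A) ≈
  [   1.2162     0.2703]
  [   0.4730     1.2162]
Δx = (I − A)⁻¹ Δd with Δd having -80 in the Plastics component and 0 elsewhere.
So Δx_M = L_MP · (-80), where L_MP = adj(I−A)_MP / det(I−A) = 0.20 / 0.7400.
Δx_M = 0.20 × (-80) / 0.7400 = -16.00 / 0.7400 ≈ -21.622.

Δx_M = -21.622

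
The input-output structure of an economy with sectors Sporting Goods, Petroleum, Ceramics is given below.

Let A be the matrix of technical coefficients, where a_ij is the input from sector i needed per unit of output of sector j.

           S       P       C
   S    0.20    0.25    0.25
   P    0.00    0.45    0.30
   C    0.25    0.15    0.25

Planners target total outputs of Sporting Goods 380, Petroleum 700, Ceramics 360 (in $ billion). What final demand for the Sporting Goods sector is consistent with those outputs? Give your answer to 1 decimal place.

d_S = 39.0

I − A =
  [   0.80    -0.25    -0.25]
  [   0.00     0.55    -0.30]
  [  -0.25    -0.15     0.75]
d = (I − A) x:
  d_S = (+0.80)·380 + (-0.25)·700 + (-0.25)·360 = 39.0
  d_P = (+0.00)·380 + (+0.55)·700 + (-0.30)·360 = 277.0
  d_C = (-0.25)·380 + (-0.15)·700 + (+0.75)·360 = 70.0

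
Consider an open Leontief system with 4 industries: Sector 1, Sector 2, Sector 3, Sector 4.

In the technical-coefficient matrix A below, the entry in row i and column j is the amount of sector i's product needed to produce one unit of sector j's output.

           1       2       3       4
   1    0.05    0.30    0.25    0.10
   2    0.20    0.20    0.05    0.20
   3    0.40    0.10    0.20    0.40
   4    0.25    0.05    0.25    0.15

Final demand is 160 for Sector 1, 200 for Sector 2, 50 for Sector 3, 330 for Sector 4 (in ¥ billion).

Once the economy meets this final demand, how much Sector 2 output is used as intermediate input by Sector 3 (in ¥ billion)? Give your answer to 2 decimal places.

I − A =
  [   0.95    -0.30    -0.25    -0.10]
  [  -0.20     0.80    -0.05    -0.20]
  [  -0.40    -0.10     0.80    -0.40]
  [  -0.25    -0.05    -0.25     0.85]
Compute the cofactors C_ij = (−1)^(i+j)·(3×3 minor ij) of I−A; the adjugate is their transpose:
adj(I−A) = Cᵀ =
  [ 0.445750   0.206750   0.215500   0.202500]
  [ 0.198000   0.411000   0.146625   0.189000]
  [ 0.374000   0.231250   0.549500   0.357000]
  [ 0.252750   0.153000   0.233625   0.464250]
det(I−A) = Σ_j (I−A)_1j·C_1j = (0.95)(0.445750) + (-0.30)(0.198000) + (-0.25)(0.374000) + (-0.10)(0.252750) = 0.2452875
(I − A)⁻¹ = adj(I−A) / det(I−A) ≈
  [   1.8173     0.8429     0.8786     0.8256]
  [   0.8072     1.6756     0.5978     0.7705]
  [   1.5247     0.9428     2.2402     1.4554]
  [   1.0304     0.6238     0.9525     1.8927]
First solve x = (I − A)⁻¹ d = adj(I−A)·d / det(I−A); in particular x_3 = (0.374000·160 + 0.231250·200 + 0.549500·50 + 0.357000·330) / 0.2452875 = 251.375 / 0.2452875 ≈ 1024.8178.
Intermediate flow from 2 to 3: z_23 = a_23 · x_3 = 0.05 × 251.375 / 0.2452875 = 12.56875 / 0.2452875 ≈ 51.24.

z_23 = 51.24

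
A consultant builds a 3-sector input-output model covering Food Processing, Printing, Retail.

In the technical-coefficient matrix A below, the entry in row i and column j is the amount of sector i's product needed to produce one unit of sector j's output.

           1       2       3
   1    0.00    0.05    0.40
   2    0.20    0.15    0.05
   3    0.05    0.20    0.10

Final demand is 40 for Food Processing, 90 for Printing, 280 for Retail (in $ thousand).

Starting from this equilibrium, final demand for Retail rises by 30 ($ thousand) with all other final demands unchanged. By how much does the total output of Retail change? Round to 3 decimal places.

I − A =
  [   1.00    -0.05    -0.40]
  [  -0.20     0.85    -0.05]
  [  -0.05    -0.20     0.90]
Cofactors of I−A, C_ij = (−1)^(i+j)·(minor ij) (rows/columns in the sector order above):
  C_11 = (0.85)(0.90) − (-0.05)(-0.20) = 0.7550
  C_12 = −[(-0.20)(0.90) − (-0.05)(-0.05)] = 0.1825
  C_13 = (-0.20)(-0.20) − (0.85)(-0.05) = 0.0825
  C_21 = −[(-0.05)(0.90) − (-0.40)(-0.20)] = 0.1250
  C_22 = (1.00)(0.90) − (-0.40)(-0.05) = 0.8800
  C_23 = −[(1.00)(-0.20) − (-0.05)(-0.05)] = 0.2025
  C_31 = (-0.05)(-0.05) − (-0.40)(0.85) = 0.3425
  C_32 = −[(1.00)(-0.05) − (-0.40)(-0.20)] = 0.1300
  C_33 = (1.00)(0.85) − (-0.05)(-0.20) = 0.8400
det(I−A) = Σ_j (I−A)_1j·C_1j = (1.00)(0.7550) + (-0.05)(0.1825) + (-0.40)(0.0825) = 0.712875
adj(I−A) = Cᵀ =
  [ 0.7550   0.1250   0.3425]
  [ 0.1825   0.8800   0.1300]
  [ 0.0825   0.2025   0.8400]
(I − A)⁻¹ = adj(I−A) / det(I−A) ≈
  [   1.0591     0.1753     0.4804]
  [   0.2560     1.2344     0.1824]
  [   0.1157     0.2841     1.1783]
Δx = (I − A)⁻¹ Δd with Δd having +30 in the Retail component and 0 elsewhere.
So Δx_3 = L_33 · (+30), where L_33 = adj(I−A)_33 / det(I−A) = 0.8400 / 0.712875.
Δx_3 = 0.8400 × (+30) / 0.712875 = 25.20 / 0.712875 ≈ 35.350.

Δx_3 = 35.350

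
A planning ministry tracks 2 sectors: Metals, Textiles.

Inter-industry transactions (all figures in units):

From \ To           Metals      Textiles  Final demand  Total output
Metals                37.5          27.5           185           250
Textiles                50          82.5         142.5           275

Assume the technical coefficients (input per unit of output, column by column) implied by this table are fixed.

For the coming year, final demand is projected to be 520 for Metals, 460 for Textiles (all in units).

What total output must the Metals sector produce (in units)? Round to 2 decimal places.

Technical coefficients a_ij = z_ij / X_j:
  a_11 = 37.5/250 = 0.15, a_21 = 50/250 = 0.20
  a_12 = 27.5/275 = 0.10, a_22 = 82.5/275 = 0.30
I − A =
  [   0.85    -0.10]
  [  -0.20     0.70]
det(I−A) = (0.85)(0.70) − (-0.10)(-0.20) = 0.5750
adj(I−A) = [[0.70, 0.10], [0.20, 0.85]]
(I − A)⁻¹ = adj(I−A) / det(I−A) ≈
  [   1.2174     0.1739]
  [   0.3478     1.4783]
x = (I − A)⁻¹ d = adj(I−A)·d / det(I−A), with det(I−A) = 0.5750:
  x_1 = (0.70·520 + 0.10·460) / 0.5750 = 410.00 / 0.5750 ≈ 713.04
  x_2 = (0.20·520 + 0.85·460) / 0.5750 = 495.00 / 0.5750 ≈ 860.87

x_1 = 713.04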